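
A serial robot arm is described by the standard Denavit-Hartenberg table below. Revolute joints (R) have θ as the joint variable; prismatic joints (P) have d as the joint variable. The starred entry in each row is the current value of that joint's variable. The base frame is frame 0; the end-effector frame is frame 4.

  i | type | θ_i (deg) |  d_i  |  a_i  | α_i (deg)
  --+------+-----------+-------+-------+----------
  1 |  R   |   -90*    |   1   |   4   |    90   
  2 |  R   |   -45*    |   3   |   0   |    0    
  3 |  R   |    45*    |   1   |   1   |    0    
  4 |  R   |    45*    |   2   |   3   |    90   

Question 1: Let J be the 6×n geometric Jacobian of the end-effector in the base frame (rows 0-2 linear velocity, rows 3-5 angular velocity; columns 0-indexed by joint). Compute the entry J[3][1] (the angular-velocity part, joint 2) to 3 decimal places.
axis z_1 = (-1.0000,-0.0000,0.0000); lever o_n−o_1 = (-6.0000,-3.1213,2.1213)
cross product → J_v[:, 1] = (0.0000,2.1213,3.1213)
J_ω[:, 1] = z_1
entry J[3][1] = -1.0000

-1.000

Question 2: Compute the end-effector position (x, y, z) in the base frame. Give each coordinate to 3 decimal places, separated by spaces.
-6.000 -7.121 3.121

after link 1: o_1 = (0.0000, -4.0000, 1.0000)
after link 2: o_2 = (-3.0000, -4.0000, 1.0000)
after link 3: o_3 = (-4.0000, -5.0000, 1.0000)
after link 4: o_4 = (-6.0000, -7.1213, 3.1213)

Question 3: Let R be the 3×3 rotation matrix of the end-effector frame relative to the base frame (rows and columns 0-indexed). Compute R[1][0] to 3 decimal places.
End-effector x-axis (col 0 of R) = (0.0000,-0.7071,0.7071)
R[1][0] = -0.7071

-0.707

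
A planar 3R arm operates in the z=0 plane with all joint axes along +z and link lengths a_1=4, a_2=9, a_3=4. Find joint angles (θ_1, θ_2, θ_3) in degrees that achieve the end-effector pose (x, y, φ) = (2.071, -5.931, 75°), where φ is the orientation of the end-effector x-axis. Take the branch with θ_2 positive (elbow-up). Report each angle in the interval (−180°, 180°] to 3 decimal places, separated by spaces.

-149.995 89.993 135.002

wrist centre = target − a_3·(cos φ, sin φ) = (1.0357, -9.7947)
cos θ_2 = (97.0089−4²−9²)/(2·4·9) = 0.0001; θ_2 = 89.9929° (elbow-up)
β = atan2(-9.7947,1.0357) = -83.9638°; ψ = atan2(9.0000,4.0011) = 66.0316°
θ_1 = β − ψ = -149.9954°
θ_3 = φ − θ_1 − θ_2 = 135.0025° (wrapped to (-180°,180°])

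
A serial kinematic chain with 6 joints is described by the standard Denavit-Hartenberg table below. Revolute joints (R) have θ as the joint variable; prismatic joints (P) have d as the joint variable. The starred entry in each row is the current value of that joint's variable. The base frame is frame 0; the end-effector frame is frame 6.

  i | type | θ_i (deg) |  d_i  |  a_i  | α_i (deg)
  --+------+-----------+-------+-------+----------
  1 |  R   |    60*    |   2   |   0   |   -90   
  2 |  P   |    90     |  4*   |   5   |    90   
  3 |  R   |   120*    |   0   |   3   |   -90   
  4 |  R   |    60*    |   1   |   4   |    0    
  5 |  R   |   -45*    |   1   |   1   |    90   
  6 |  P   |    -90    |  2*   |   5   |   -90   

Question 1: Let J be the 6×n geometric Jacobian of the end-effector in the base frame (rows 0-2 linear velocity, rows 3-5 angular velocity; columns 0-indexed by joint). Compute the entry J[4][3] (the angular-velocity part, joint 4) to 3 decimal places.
-0.250

axis z_3 = (0.4330,-0.2500,0.8660); lever o_n−o_3 = (-4.8072,0.7073,-0.8563)
cross product → J_v[:, 3] = (-0.3985,-3.7924,-0.8955)
J_ω[:, 3] = z_3
entry J[4][3] = -0.2500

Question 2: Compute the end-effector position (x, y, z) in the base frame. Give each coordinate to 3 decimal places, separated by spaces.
-10.521 4.006 -2.356

after link 1: o_1 = (0.0000, 0.0000, 2.0000)
after link 2: o_2 = (-3.4641, 2.0000, -3.0000)
after link 3: o_3 = (-5.7141, 3.2990, -1.5000)
after link 4: o_4 = (-8.5131, 0.9151, 0.3660)
after link 5: o_5 = (-8.9340, 0.8592, 1.7150)
after link 6: o_6 = (-10.5213, 4.0064, -2.3563)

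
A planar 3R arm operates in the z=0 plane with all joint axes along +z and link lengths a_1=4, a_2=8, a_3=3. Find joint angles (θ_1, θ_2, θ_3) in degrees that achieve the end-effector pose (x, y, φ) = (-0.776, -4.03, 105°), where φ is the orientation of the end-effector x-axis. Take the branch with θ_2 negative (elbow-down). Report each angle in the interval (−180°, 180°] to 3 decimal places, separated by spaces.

0.010 -120.006 -135.004

wrist centre = target − a_3·(cos φ, sin φ) = (0.0005, -6.9278)
cos θ_2 = (47.9941−4²−8²)/(2·4·8) = -0.5001; θ_2 = -120.0061° (elbow-down)
β = atan2(-6.9278,0.0005) = -89.9962°; ψ = atan2(-6.9278,-0.0007) = -90.0061°
θ_1 = β − ψ = 0.0099°
θ_3 = φ − θ_1 − θ_2 = -135.0038° (wrapped to (-180°,180°])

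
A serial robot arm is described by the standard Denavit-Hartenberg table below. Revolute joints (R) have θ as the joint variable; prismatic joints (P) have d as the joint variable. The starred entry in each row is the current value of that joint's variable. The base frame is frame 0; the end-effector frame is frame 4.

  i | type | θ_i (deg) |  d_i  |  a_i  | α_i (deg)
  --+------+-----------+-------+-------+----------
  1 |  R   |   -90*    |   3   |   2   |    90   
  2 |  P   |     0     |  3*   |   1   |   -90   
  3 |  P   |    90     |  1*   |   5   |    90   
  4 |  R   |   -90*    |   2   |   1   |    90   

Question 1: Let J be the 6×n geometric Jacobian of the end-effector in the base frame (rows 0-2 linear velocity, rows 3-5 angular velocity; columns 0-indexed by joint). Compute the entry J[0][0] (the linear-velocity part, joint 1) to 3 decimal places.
5.000

axis z_0 = ẑ; lever o_n−o_0 = (2.0000,-5.0000,3.0000)
cross product → J_v[:, 0] = (5.0000,2.0000,-0.0000)
J_ω[:, 0] = z_0
entry J[0][0] = 5.0000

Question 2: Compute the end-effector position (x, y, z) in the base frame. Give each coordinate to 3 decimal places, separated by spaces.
after link 1: o_1 = (0.0000, -2.0000, 3.0000)
after link 2: o_2 = (-3.0000, -3.0000, 3.0000)
after link 3: o_3 = (2.0000, -3.0000, 4.0000)
after link 4: o_4 = (2.0000, -5.0000, 3.0000)

2.000 -5.000 3.000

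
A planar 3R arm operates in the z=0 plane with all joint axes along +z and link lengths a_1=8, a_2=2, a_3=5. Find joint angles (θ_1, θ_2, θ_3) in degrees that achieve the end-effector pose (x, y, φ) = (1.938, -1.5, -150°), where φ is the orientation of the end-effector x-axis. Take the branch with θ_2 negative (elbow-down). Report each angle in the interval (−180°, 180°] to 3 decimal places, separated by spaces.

18.131 -149.992 -18.139

wrist centre = target − a_3·(cos φ, sin φ) = (6.2681, 1.0000)
cos θ_2 = (40.2894−8²−2²)/(2·8·2) = -0.8660; θ_2 = -149.9920° (elbow-down)
β = atan2(1.0000,6.2681) = 9.0644°; ψ = atan2(-1.0002,6.2681) = -9.0666°
θ_1 = β − ψ = 18.1311°
θ_3 = φ − θ_1 − θ_2 = -18.1390° (wrapped to (-180°,180°])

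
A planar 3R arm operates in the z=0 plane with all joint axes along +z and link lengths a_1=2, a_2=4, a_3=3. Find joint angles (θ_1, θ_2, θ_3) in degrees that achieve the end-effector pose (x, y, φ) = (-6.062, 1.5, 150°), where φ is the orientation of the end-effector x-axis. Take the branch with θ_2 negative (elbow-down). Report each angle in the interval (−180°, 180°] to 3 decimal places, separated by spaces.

wrist centre = target − a_3·(cos φ, sin φ) = (-3.4639, 0.0000)
cos θ_2 = (11.9988−2²−4²)/(2·2·4) = -0.5001; θ_2 = -120.0051° (elbow-down)
β = atan2(0.0000,-3.4639) = 180.0000°; ψ = atan2(-3.4639,-0.0003) = -90.0051°
θ_1 = β − ψ = 270.0051°
θ_3 = φ − θ_1 − θ_2 = -0.0000° (wrapped to (-180°,180°])

-89.995 -120.005 -0.000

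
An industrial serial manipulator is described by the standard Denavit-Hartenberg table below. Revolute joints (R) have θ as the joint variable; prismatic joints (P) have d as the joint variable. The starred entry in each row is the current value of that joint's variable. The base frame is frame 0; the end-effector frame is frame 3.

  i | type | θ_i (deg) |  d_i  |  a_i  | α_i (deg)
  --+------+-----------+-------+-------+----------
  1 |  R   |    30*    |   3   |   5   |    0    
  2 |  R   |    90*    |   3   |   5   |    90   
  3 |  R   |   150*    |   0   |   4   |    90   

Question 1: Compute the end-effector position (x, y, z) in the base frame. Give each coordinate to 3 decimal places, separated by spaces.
after link 1: o_1 = (4.3301, 2.5000, 3.0000)
after link 2: o_2 = (1.8301, 6.8301, 6.0000)
after link 3: o_3 = (3.5622, 3.8301, 8.0000)

3.562 3.830 8.000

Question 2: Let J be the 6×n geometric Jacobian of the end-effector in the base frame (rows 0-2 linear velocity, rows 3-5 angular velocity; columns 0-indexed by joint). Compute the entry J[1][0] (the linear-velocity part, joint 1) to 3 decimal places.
3.562

axis z_0 = ẑ; lever o_n−o_0 = (3.5622,3.8301,8.0000)
cross product → J_v[:, 0] = (-3.8301,3.5622,0.0000)
J_ω[:, 0] = z_0
entry J[1][0] = 3.5622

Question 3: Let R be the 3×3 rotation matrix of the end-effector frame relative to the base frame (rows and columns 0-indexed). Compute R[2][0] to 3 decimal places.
0.500

End-effector x-axis (col 0 of R) = (0.4330,-0.7500,0.5000)
R[2][0] = 0.5000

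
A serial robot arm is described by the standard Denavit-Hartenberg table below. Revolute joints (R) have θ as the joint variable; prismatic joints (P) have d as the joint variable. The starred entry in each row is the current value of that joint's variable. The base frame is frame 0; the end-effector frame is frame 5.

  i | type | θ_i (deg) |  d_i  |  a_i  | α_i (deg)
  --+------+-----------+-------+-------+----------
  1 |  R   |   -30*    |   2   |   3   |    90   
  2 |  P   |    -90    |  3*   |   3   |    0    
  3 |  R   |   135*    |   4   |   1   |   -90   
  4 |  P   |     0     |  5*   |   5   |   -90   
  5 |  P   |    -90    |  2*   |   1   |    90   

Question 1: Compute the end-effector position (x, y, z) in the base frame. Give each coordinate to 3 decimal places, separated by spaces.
after link 1: o_1 = (2.5981, -1.5000, 2.0000)
after link 2: o_2 = (1.0981, -4.0981, -1.0000)
after link 3: o_3 = (-0.2896, -7.9157, -0.2929)
after link 4: o_4 = (-0.2896, -7.9157, 6.7782)
after link 5: o_5 = (0.0981, -5.8301, 7.4853)

0.098 -5.830 7.485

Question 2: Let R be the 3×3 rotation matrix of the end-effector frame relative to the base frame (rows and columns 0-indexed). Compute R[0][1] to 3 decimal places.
0.500

End-effector y-axis (col 1 of R) = (0.5000,0.8660,0.0000)
R[0][1] = 0.5000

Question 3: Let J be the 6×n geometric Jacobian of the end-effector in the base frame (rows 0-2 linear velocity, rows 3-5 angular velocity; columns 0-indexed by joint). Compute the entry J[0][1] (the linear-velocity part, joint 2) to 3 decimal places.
-0.500

prismatic axis z_1 = (-0.5000,-0.8660,0.0000)
J_v[:, 1] = z_1; J_ω[:, 1] = (0,0,0)
entry J[0][1] = -0.5000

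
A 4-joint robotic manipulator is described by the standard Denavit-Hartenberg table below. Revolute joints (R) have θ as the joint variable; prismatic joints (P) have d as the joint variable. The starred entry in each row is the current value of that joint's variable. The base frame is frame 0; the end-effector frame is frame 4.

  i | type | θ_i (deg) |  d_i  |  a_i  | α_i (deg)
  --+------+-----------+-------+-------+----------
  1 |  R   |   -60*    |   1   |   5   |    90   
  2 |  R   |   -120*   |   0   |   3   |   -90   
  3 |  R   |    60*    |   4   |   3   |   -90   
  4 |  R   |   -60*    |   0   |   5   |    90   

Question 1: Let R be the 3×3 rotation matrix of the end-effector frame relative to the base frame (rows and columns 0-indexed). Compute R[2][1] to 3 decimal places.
0.750

End-effector y-axis (col 1 of R) = (0.6495,-0.1250,0.7500)
R[2][1] = 0.7500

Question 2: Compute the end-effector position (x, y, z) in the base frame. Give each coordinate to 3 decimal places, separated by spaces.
8.795 -5.706 -8.145

after link 1: o_1 = (2.5000, -4.3301, 1.0000)
after link 2: o_2 = (1.7500, -3.0311, -1.5981)
after link 3: o_3 = (5.3571, -4.0825, -4.8971)
after link 4: o_4 = (8.7946, -5.7063, -8.1447)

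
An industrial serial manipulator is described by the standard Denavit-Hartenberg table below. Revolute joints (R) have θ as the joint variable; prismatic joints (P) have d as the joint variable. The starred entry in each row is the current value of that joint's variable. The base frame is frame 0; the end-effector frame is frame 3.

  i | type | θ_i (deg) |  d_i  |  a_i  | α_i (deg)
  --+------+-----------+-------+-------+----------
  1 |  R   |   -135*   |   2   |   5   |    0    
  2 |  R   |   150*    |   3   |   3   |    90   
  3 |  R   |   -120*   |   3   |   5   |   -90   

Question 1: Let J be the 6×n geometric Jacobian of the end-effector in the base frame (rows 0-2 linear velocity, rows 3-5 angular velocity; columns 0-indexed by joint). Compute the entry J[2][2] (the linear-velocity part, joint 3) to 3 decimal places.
-2.500

axis z_2 = (0.2588,-0.9659,0.0000); lever o_n−o_2 = (-1.6384,-3.5448,-4.3301)
cross product → J_v[:, 2] = (4.1826,1.1207,-2.5000)
J_ω[:, 2] = z_2
entry J[2][2] = -2.5000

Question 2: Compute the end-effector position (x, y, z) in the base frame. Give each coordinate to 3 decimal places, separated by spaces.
after link 1: o_1 = (-3.5355, -3.5355, 2.0000)
after link 2: o_2 = (-0.6378, -2.7591, 5.0000)
after link 3: o_3 = (-2.2761, -6.3039, 0.6699)

-2.276 -6.304 0.670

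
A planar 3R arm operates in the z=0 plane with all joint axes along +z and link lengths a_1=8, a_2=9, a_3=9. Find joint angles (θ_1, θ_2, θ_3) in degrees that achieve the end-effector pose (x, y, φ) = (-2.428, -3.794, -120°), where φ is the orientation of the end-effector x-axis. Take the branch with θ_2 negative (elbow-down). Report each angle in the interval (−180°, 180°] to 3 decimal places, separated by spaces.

wrist centre = target − a_3·(cos φ, sin φ) = (2.0720, 4.0002)
cos θ_2 = (20.2950−8²−9²)/(2·8·9) = -0.8660; θ_2 = -149.9979° (elbow-down)
β = atan2(4.0002,2.0720) = 62.6172°; ψ = atan2(-4.5003,0.2059) = -87.3799°
θ_1 = β − ψ = 149.9971°
θ_3 = φ − θ_1 − θ_2 = -119.9992° (wrapped to (-180°,180°])

149.997 -149.998 -119.999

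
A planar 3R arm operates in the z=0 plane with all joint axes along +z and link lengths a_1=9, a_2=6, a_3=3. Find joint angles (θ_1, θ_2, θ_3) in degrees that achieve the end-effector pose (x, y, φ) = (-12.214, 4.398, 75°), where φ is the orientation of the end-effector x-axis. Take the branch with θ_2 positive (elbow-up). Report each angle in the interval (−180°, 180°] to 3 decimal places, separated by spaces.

wrist centre = target − a_3·(cos φ, sin φ) = (-12.9905, 1.5002)
cos θ_2 = (171.0026−9²−6²)/(2·9·6) = 0.5000; θ_2 = 59.9984° (elbow-up)
β = atan2(1.5002,-12.9905) = 173.4123°; ψ = atan2(5.1961,12.0001) = 23.4126°
θ_1 = β − ψ = 149.9997°
θ_3 = φ − θ_1 − θ_2 = -134.9980° (wrapped to (-180°,180°])

150.000 59.998 -134.998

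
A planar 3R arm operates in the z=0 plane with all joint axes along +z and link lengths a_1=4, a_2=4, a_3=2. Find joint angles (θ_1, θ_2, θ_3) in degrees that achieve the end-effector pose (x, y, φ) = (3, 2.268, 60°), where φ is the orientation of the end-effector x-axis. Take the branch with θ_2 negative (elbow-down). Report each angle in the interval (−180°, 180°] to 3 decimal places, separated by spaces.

wrist centre = target − a_3·(cos φ, sin φ) = (2.0000, 0.5359)
cos θ_2 = (4.2872−4²−4²)/(2·4·4) = -0.8660; θ_2 = -149.9998° (elbow-down)
β = atan2(0.5359,2.0000) = 15.0014°; ψ = atan2(-2.0000,0.5359) = -74.9999°
θ_1 = β − ψ = 90.0013°
θ_3 = φ − θ_1 − θ_2 = 119.9985° (wrapped to (-180°,180°])

90.001 -150.000 119.999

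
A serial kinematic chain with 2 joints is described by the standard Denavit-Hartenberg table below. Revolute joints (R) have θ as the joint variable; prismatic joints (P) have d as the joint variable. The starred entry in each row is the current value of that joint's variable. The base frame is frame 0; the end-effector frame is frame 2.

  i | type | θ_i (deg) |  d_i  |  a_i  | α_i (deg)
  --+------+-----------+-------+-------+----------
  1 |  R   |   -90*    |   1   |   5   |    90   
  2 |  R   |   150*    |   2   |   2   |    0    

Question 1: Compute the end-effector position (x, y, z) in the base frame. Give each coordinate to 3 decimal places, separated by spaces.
-2.000 -3.268 2.000

after link 1: o_1 = (0.0000, -5.0000, 1.0000)
after link 2: o_2 = (-2.0000, -3.2679, 2.0000)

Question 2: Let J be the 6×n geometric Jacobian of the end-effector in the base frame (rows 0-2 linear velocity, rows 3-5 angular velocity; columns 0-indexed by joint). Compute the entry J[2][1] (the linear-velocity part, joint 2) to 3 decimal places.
axis z_1 = (-1.0000,-0.0000,0.0000); lever o_n−o_1 = (-2.0000,1.7321,1.0000)
cross product → J_v[:, 1] = (-0.0000,1.0000,-1.7321)
J_ω[:, 1] = z_1
entry J[2][1] = -1.7321

-1.732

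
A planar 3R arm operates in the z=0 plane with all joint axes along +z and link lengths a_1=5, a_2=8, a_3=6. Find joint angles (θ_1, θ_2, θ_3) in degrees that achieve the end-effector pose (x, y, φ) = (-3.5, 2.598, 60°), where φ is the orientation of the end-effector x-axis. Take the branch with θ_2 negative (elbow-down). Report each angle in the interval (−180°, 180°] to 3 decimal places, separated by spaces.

wrist centre = target − a_3·(cos φ, sin φ) = (-6.5000, -2.5982)
cos θ_2 = (49.0004−5²−8²)/(2·5·8) = -0.5000; θ_2 = -119.9997° (elbow-down)
β = atan2(-2.5982,-6.5000) = -158.2126°; ψ = atan2(-6.9282,1.0000) = -81.7865°
θ_1 = β − ψ = -76.4261°
θ_3 = φ − θ_1 − θ_2 = -103.5742° (wrapped to (-180°,180°])

-76.426 -120.000 -103.574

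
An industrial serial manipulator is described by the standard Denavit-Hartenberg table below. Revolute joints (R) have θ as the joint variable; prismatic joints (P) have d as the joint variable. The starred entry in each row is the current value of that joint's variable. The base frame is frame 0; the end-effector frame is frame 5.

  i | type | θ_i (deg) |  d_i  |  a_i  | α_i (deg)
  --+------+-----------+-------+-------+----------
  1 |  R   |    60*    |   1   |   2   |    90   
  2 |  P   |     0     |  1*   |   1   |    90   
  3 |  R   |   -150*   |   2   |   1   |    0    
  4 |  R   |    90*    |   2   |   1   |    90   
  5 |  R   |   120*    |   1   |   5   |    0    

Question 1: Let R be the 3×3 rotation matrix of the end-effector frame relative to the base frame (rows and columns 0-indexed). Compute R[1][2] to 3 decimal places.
-0.500

End-effector z-axis (col 2 of R) = (-0.8660,-0.5000,-0.0000)
R[1][2] = -0.5000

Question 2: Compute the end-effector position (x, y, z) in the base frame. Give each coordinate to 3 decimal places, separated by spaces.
1.384 -0.201 -7.330

after link 1: o_1 = (1.0000, 1.7321, 1.0000)
after link 2: o_2 = (2.3660, 2.0981, 1.0000)
after link 3: o_3 = (1.5000, 1.5981, -1.0000)
after link 4: o_4 = (1.0000, 2.4641, -3.0000)
after link 5: o_5 = (1.3840, -0.2010, -7.3301)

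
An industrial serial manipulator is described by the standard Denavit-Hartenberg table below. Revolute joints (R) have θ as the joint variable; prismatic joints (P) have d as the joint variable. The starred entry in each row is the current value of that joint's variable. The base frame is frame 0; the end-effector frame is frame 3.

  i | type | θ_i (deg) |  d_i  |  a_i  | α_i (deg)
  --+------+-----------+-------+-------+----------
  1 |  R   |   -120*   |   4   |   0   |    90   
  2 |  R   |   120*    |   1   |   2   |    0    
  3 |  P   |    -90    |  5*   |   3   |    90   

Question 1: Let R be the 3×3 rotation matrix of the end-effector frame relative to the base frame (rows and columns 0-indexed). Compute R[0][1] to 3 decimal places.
End-effector y-axis (col 1 of R) = (-0.8660,0.5000,0.0000)
R[0][1] = -0.8660

-0.866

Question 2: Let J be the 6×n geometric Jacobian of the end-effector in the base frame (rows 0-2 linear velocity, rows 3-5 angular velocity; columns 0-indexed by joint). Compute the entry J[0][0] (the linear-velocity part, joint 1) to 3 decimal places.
-1.616

axis z_0 = ẑ; lever o_n−o_0 = (-5.9952,1.6160,7.2321)
cross product → J_v[:, 0] = (-1.6160,-5.9952,0.0000)
J_ω[:, 0] = z_0
entry J[0][0] = -1.6160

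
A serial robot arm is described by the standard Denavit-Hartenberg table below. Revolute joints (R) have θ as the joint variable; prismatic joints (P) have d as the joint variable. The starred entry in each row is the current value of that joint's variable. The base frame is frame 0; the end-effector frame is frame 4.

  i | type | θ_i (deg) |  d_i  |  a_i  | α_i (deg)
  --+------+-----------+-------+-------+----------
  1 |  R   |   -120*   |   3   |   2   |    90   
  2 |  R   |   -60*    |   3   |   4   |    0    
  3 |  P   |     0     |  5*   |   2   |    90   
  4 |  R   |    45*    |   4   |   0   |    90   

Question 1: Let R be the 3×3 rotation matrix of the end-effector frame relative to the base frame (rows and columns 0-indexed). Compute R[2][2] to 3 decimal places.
End-effector z-axis (col 2 of R) = (0.4356,-0.6597,-0.6124)
R[2][2] = -0.6124

-0.612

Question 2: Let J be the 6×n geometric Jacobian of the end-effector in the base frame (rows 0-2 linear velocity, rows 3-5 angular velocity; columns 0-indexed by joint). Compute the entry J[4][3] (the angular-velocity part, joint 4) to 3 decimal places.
0.750

axis z_3 = (0.4330,0.7500,-0.5000); lever o_n−o_3 = (1.7321,3.0000,-2.0000)
cross product → J_v[:, 3] = (-0.0000,-0.0000,-0.0000)
J_ω[:, 3] = z_3
entry J[4][3] = 0.7500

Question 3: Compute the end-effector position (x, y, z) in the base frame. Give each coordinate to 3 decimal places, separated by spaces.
-7.696 2.670 -4.196

after link 1: o_1 = (-1.0000, -1.7321, 3.0000)
after link 2: o_2 = (-4.5981, -1.9641, -0.4641)
after link 3: o_3 = (-9.4282, -0.3301, -2.1962)
after link 4: o_4 = (-7.6962, 2.6699, -4.1962)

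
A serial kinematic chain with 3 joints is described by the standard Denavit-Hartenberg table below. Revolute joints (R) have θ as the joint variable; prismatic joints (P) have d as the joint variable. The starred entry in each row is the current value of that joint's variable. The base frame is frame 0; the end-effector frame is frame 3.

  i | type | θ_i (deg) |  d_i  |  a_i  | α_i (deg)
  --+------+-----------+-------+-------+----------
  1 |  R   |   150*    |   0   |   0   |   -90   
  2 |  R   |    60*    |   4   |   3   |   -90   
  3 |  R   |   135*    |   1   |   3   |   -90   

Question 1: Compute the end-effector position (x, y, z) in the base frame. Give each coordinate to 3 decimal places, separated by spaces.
after link 1: o_1 = (0.0000, 0.0000, 0.0000)
after link 2: o_2 = (-3.2990, -2.7141, -2.5981)
after link 3: o_3 = (-0.5698, -1.8403, -1.2610)

-0.570 -1.840 -1.261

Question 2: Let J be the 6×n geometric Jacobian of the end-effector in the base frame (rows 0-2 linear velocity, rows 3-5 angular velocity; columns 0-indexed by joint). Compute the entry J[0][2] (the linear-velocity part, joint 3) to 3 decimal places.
axis z_2 = (0.7500,-0.4330,-0.5000); lever o_n−o_2 = (2.7292,0.8738,1.3371)
cross product → J_v[:, 2] = (-0.1421,-2.3674,1.8371)
J_ω[:, 2] = z_2
entry J[0][2] = -0.1421

-0.142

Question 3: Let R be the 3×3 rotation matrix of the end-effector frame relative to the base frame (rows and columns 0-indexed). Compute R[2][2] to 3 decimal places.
End-effector z-axis (col 2 of R) = (-0.0474,-0.7891,0.6124)
R[2][2] = 0.6124

0.612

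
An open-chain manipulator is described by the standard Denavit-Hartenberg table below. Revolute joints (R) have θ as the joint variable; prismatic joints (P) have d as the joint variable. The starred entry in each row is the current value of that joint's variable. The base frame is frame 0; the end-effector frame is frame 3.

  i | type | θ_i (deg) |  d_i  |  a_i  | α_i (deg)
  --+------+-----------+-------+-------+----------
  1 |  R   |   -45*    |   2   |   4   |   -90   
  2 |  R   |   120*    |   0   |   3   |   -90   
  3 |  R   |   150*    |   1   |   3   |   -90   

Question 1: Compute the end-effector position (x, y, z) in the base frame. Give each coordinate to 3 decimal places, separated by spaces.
after link 1: o_1 = (2.8284, -2.8284, 2.0000)
after link 2: o_2 = (1.7678, -1.7678, -0.5981)
after link 3: o_3 = (1.0133, -3.1346, 2.1519)

1.013 -3.135 2.152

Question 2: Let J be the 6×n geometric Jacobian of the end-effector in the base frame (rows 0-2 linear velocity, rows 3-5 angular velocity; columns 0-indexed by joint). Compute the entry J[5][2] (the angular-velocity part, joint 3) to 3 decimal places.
axis z_2 = (-0.6124,0.6124,0.5000); lever o_n−o_2 = (-0.7545,-1.3668,2.7500)
cross product → J_v[:, 2] = (2.3674,1.3068,1.2990)
J_ω[:, 2] = z_2
entry J[5][2] = 0.5000

0.500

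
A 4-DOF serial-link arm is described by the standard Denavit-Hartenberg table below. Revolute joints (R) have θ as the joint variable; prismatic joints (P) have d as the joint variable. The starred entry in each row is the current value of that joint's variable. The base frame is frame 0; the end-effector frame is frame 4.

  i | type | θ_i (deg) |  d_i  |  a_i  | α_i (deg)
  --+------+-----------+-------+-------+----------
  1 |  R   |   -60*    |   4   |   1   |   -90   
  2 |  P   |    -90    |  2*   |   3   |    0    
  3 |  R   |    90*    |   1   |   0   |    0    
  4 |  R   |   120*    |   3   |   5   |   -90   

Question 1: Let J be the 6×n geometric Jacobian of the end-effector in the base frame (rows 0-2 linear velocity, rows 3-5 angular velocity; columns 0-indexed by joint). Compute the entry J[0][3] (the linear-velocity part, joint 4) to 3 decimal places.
axis z_3 = (0.8660,0.5000,0.0000); lever o_n−o_3 = (1.3481,3.6651,-4.3301)
cross product → J_v[:, 3] = (-2.1651,3.7500,2.5000)
J_ω[:, 3] = z_3
entry J[0][3] = -2.1651

-2.165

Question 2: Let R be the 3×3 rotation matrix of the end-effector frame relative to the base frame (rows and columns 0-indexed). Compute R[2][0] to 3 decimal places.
-0.866

End-effector x-axis (col 0 of R) = (-0.2500,0.4330,-0.8660)
R[2][0] = -0.8660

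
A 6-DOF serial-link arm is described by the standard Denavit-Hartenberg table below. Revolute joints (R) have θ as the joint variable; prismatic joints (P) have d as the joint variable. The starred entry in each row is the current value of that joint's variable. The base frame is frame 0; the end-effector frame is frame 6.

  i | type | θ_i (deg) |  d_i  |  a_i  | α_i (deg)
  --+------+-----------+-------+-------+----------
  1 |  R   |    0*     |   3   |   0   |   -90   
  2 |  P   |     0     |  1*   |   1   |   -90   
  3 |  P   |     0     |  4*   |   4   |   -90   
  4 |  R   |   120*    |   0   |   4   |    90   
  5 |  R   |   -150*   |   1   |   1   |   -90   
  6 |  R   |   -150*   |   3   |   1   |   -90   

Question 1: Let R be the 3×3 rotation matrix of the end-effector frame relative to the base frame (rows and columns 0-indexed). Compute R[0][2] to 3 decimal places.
0.967

End-effector z-axis (col 2 of R) = (0.9665,0.2500,0.0580)
R[0][2] = 0.9665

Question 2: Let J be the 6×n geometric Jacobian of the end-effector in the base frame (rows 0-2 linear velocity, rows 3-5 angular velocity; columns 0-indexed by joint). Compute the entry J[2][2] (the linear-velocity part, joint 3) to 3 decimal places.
-1.000

prismatic axis z_2 = (0.0000,0.0000,-1.0000)
J_v[:, 2] = z_2; J_ω[:, 2] = (0,0,0)
entry J[2][2] = -1.0000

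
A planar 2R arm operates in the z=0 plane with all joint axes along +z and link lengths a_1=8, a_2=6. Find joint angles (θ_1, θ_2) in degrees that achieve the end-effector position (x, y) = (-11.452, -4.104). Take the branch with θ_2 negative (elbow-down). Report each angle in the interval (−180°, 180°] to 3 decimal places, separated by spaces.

cos θ_2 = (147.9911−8²−6²)/(2·8·6) = 0.4999; θ_2 = -60.0061° (elbow-down)
β = atan2(-4.1040,-11.4520) = -160.2841°; ψ = atan2(-5.1965,10.9994) = -25.2875°
θ_1 = β − ψ = -134.9966°

-134.997 -60.006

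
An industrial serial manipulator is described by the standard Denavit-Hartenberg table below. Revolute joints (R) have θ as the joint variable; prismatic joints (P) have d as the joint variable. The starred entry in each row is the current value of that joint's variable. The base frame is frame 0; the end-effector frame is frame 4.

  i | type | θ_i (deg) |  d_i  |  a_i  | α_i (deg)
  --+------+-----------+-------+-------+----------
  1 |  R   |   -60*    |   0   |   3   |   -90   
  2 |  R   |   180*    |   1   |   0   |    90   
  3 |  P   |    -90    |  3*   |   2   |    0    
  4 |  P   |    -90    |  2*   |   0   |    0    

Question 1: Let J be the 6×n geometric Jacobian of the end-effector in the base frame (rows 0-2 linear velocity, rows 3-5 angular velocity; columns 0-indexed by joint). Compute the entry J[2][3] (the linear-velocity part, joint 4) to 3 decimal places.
-1.000

prismatic axis z_3 = (0.0000,-0.0000,-1.0000)
J_v[:, 3] = z_3; J_ω[:, 3] = (0,0,0)
entry J[2][3] = -1.0000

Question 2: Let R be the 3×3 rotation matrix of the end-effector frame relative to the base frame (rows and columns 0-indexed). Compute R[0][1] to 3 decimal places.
-0.866

End-effector y-axis (col 1 of R) = (-0.8660,-0.5000,-0.0000)
R[0][1] = -0.8660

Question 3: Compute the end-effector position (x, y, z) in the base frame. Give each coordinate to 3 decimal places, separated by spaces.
after link 1: o_1 = (1.5000, -2.5981, 0.0000)
after link 2: o_2 = (2.3660, -2.0981, 0.0000)
after link 3: o_3 = (0.6340, -3.0981, -3.0000)
after link 4: o_4 = (0.6340, -3.0981, -5.0000)

0.634 -3.098 -5.000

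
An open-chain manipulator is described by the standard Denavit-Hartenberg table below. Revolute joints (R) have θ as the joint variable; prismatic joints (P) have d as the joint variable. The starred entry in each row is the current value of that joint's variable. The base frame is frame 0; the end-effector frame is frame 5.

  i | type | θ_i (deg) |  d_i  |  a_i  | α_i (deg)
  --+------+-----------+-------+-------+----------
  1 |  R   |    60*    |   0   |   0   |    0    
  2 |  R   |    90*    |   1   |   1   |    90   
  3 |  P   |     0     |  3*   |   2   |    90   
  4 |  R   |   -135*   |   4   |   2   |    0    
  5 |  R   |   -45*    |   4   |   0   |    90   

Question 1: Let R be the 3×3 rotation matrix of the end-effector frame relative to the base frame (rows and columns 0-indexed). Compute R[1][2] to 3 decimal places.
0.866

End-effector z-axis (col 2 of R) = (0.5000,0.8660,0.0000)
R[1][2] = 0.8660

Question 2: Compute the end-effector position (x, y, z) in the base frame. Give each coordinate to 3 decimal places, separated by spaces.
after link 1: o_1 = (0.0000, 0.0000, 0.0000)
after link 2: o_2 = (-0.8660, 0.5000, 1.0000)
after link 3: o_3 = (-1.0981, 4.0981, 1.0000)
after link 4: o_4 = (-0.5804, 2.1662, -3.0000)
after link 5: o_5 = (-0.5804, 2.1662, -7.0000)

-0.580 2.166 -7.000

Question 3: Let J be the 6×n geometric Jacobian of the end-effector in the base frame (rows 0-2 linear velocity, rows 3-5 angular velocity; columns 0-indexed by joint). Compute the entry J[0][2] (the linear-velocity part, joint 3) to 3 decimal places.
prismatic axis z_2 = (0.5000,0.8660,0.0000)
J_v[:, 2] = z_2; J_ω[:, 2] = (0,0,0)
entry J[0][2] = 0.5000

0.500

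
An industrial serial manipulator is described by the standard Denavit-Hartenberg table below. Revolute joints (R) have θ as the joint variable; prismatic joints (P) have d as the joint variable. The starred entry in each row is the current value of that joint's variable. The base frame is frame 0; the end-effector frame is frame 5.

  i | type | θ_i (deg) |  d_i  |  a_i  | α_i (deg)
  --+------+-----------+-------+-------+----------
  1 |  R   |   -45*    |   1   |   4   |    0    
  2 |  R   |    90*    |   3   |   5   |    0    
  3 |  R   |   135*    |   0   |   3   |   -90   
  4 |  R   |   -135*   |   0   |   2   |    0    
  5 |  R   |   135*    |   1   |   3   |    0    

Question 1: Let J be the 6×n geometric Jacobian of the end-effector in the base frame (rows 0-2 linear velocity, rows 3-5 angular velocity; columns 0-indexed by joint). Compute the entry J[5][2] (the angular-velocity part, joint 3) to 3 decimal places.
1.000

axis z_2 = (0.0000,0.0000,1.0000); lever o_n−o_2 = (-4.5858,-1.0000,1.4142)
cross product → J_v[:, 2] = (1.0000,-4.5858,0.0000)
J_ω[:, 2] = z_2
entry J[5][2] = 1.0000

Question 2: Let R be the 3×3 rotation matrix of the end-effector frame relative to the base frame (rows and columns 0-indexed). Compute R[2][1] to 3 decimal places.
-1.000

End-effector y-axis (col 1 of R) = (0.0000,-0.0000,-1.0000)
R[2][1] = -1.0000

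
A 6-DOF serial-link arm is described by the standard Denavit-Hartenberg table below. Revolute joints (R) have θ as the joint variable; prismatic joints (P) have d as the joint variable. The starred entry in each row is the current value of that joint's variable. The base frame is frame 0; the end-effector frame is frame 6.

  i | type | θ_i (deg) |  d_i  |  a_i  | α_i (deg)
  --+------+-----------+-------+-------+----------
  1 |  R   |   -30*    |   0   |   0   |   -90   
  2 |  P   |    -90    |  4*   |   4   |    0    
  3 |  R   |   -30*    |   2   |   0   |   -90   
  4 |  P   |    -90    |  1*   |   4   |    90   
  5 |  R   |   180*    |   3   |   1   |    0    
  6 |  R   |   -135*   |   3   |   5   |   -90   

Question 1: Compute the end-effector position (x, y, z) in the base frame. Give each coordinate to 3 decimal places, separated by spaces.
12.267 7.392 1.072

after link 1: o_1 = (0.0000, 0.0000, 0.0000)
after link 2: o_2 = (2.0000, 3.4641, 4.0000)
after link 3: o_3 = (3.0000, 5.1962, 4.0000)
after link 4: o_4 = (5.7500, 8.2272, 4.5000)
after link 5: o_5 = (6.5490, 6.6112, 1.9019)
after link 6: o_6 = (12.2675, 7.3921, 1.0716)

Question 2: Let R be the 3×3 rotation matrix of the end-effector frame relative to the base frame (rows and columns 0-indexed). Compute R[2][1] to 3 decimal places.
End-effector y-axis (col 1 of R) = (-0.4330,0.2500,0.8660)
R[2][1] = 0.8660

0.866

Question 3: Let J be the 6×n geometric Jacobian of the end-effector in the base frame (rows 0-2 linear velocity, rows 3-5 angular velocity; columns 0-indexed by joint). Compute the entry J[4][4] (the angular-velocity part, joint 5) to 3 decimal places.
axis z_4 = (0.4330,-0.2500,-0.8660); lever o_n−o_4 = (6.5175,-0.8351,-3.4284)
cross product → J_v[:, 4] = (0.1339,-4.1598,1.2678)
J_ω[:, 4] = z_4
entry J[4][4] = -0.2500

-0.250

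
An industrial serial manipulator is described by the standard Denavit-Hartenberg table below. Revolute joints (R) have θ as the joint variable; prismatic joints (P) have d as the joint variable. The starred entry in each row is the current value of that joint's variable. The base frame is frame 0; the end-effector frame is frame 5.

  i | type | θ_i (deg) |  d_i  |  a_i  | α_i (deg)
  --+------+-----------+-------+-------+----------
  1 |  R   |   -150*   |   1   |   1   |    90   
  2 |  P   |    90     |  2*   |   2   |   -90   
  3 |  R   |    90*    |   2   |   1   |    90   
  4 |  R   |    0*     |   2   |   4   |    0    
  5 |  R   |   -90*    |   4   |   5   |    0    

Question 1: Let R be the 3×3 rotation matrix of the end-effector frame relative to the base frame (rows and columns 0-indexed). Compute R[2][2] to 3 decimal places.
1.000

End-effector z-axis (col 2 of R) = (-0.0000,0.0000,1.0000)
R[2][2] = 1.0000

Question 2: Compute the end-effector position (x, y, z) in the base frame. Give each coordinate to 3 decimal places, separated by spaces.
after link 1: o_1 = (-0.8660, -0.5000, 1.0000)
after link 2: o_2 = (-1.8660, 1.2321, 3.0000)
after link 3: o_3 = (0.3660, 1.3660, 3.0000)
after link 4: o_4 = (2.3660, -2.0981, 5.0000)
after link 5: o_5 = (-1.9641, -4.5981, 9.0000)

-1.964 -4.598 9.000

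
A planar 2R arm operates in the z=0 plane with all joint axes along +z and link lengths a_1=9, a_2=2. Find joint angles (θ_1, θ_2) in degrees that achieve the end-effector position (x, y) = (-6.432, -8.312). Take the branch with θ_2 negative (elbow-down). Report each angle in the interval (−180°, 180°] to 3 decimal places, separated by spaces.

cos θ_2 = (110.4600−9²−2²)/(2·9·2) = 0.7072; θ_2 = -44.9907° (elbow-down)
β = atan2(-8.3120,-6.4320) = -127.7335°; ψ = atan2(-1.4140,10.4144) = -7.7319°
θ_1 = β − ψ = -120.0016°

-120.002 -44.991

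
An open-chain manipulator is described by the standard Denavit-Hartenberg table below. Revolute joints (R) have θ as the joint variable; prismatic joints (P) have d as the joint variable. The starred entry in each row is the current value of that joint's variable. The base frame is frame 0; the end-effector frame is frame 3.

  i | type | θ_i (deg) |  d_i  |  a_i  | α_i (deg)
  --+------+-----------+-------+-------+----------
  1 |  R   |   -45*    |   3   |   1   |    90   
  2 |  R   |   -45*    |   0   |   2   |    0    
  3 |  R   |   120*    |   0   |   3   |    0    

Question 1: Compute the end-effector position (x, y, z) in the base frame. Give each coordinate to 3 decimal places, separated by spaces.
2.256 -2.256 4.484

after link 1: o_1 = (0.7071, -0.7071, 3.0000)
after link 2: o_2 = (1.7071, -1.7071, 1.5858)
after link 3: o_3 = (2.2561, -2.2561, 4.4836)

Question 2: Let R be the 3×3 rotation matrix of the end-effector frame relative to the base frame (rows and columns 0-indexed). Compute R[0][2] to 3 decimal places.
End-effector z-axis (col 2 of R) = (-0.7071,-0.7071,0.0000)
R[0][2] = -0.7071

-0.707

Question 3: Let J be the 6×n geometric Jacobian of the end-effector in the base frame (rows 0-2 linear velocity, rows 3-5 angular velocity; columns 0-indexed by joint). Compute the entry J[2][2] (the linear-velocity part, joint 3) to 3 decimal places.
0.776

axis z_2 = (-0.7071,-0.7071,0.0000); lever o_n−o_2 = (0.5490,-0.5490,2.8978)
cross product → J_v[:, 2] = (-2.0490,2.0490,0.7765)
J_ω[:, 2] = z_2
entry J[2][2] = 0.7765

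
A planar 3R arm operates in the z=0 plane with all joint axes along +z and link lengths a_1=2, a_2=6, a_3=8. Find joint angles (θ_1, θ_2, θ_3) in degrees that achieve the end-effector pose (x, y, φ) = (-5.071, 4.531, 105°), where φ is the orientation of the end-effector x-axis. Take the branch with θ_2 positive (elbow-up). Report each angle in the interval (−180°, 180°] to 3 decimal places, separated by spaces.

90.025 149.979 -135.005

wrist centre = target − a_3·(cos φ, sin φ) = (-3.0004, -3.1964)
cos θ_2 = (19.2197−2²−6²)/(2·2·6) = -0.8658; θ_2 = 149.9794° (elbow-up)
β = atan2(-3.1964,-3.0004) = -133.1888°; ψ = atan2(3.0019,-3.1951) = 136.7858°
θ_1 = β − ψ = -269.9746°
θ_3 = φ − θ_1 − θ_2 = -135.0049° (wrapped to (-180°,180°])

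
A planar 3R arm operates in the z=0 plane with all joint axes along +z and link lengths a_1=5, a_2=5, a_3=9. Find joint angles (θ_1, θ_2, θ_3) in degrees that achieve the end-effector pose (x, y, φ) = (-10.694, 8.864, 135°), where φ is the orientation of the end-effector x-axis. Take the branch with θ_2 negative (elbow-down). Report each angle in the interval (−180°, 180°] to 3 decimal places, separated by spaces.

wrist centre = target − a_3·(cos φ, sin φ) = (-4.3300, 2.5000)
cos θ_2 = (24.9994−5²−5²)/(2·5·5) = -0.5000; θ_2 = -120.0008° (elbow-down)
β = atan2(2.5000,-4.3300) = 149.9991°; ψ = atan2(-4.3301,2.4999) = -60.0004°
θ_1 = β − ψ = 209.9995°
θ_3 = φ − θ_1 − θ_2 = 45.0013° (wrapped to (-180°,180°])

-150.001 -120.001 45.001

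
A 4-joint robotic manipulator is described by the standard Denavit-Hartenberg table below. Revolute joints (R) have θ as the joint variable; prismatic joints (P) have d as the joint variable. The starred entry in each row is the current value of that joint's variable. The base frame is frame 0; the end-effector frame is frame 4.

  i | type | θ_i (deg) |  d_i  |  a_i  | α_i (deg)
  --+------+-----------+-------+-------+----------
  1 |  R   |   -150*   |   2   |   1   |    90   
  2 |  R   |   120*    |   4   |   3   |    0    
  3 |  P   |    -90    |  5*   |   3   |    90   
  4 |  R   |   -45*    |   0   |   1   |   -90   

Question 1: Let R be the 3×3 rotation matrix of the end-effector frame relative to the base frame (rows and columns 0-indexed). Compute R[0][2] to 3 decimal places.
End-effector z-axis (col 2 of R) = (-0.8839,0.3062,0.3536)
R[0][2] = -0.8839

-0.884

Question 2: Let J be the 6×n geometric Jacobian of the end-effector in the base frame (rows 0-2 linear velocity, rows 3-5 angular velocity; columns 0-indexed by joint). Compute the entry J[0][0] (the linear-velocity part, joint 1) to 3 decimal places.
-5.827

axis z_0 = ẑ; lever o_n−o_0 = (-6.4938,5.8266,6.4516)
cross product → J_v[:, 0] = (-5.8266,-6.4938,0.0000)
J_ω[:, 0] = z_0
entry J[0][0] = -5.8266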